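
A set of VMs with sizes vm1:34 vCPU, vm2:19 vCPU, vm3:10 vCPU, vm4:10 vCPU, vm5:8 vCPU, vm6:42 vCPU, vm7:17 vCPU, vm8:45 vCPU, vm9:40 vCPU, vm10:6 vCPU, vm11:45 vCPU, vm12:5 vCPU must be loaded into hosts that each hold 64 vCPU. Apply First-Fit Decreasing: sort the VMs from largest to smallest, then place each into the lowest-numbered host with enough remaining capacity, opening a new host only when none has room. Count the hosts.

5

Sorted descending: 45, 45, 42, 40, 34, 19, 17, 10, 10, 8, 6, 5.
45 vCPU → host 1 (remaining 19 vCPU)
45 vCPU → host 2 (remaining 19 vCPU)
42 vCPU → host 3 (remaining 22 vCPU)
40 vCPU → host 4 (remaining 24 vCPU)
34 vCPU → host 5 (remaining 30 vCPU)
19 vCPU → host 1 (remaining 0 vCPU)
17 vCPU → host 2 (remaining 2 vCPU)
10 vCPU → host 3 (remaining 12 vCPU)
10 vCPU → host 3 (remaining 2 vCPU)
8 vCPU → host 4 (remaining 16 vCPU)
6 vCPU → host 4 (remaining 10 vCPU)
5 vCPU → host 4 (remaining 5 vCPU)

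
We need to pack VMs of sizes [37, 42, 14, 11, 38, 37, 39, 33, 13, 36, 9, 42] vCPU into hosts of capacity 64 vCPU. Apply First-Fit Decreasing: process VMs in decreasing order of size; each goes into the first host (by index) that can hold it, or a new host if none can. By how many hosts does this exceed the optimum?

0

First-Fit Decreasing: [42,14] [42,13,9] [39,11] [38] [37] [37] [36] [33] → 8 hosts.
8 VMs exceed 32 vCPU (half the capacity), and no two of those can share a host, so at least 8 hosts are needed.
So 8 is already optimal.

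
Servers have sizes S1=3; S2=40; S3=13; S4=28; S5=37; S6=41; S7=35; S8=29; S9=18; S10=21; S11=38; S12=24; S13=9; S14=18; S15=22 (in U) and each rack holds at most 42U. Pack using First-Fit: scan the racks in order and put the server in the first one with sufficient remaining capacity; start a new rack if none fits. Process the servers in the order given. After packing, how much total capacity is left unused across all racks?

86

Put S1 (3U) in rack 1; 39U remain.
Put S2 (40U) in rack 2; 2U remain.
Put S3 (13U) in rack 1; 26U remain.
Put S4 (28U) in rack 3; 14U remain.
Put S5 (37U) in rack 4; 5U remain.
Put S6 (41U) in rack 5; 1U remain.
Put S7 (35U) in rack 6; 7U remain.
Put S8 (29U) in rack 7; 13U remain.
Put S9 (18U) in rack 1; 8U remain.
Put S10 (21U) in rack 8; 21U remain.
Put S11 (38U) in rack 9; 4U remain.
Put S12 (24U) in rack 10; 18U remain.
Put S13 (9U) in rack 3; 5U remain.
Put S14 (18U) in rack 8; 3U remain.
Put S15 (22U) in rack 11; 20U remain.
11 racks × 42U = 462U; used 376U; unused 86U.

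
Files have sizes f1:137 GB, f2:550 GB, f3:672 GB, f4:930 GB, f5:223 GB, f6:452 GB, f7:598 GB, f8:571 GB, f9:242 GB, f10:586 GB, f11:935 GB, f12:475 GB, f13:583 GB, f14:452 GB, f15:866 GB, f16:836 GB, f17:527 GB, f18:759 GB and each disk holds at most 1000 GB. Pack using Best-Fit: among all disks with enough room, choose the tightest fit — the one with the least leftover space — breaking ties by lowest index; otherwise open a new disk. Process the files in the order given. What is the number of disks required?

Put f1 (137 GB) in disk 1; 863 GB remain.
Put f2 (550 GB) in disk 1; 313 GB remain.
Put f3 (672 GB) in disk 2; 328 GB remain.
Put f4 (930 GB) in disk 3; 70 GB remain.
Put f5 (223 GB) in disk 1; 90 GB remain.
Put f6 (452 GB) in disk 4; 548 GB remain.
Put f7 (598 GB) in disk 5; 402 GB remain.
Put f8 (571 GB) in disk 6; 429 GB remain.
Put f9 (242 GB) in disk 2; 86 GB remain.
Put f10 (586 GB) in disk 7; 414 GB remain.
Put f11 (935 GB) in disk 8; 65 GB remain.
Put f12 (475 GB) in disk 4; 73 GB remain.
Put f13 (583 GB) in disk 9; 417 GB remain.
Put f14 (452 GB) in disk 10; 548 GB remain.
Put f15 (866 GB) in disk 11; 134 GB remain.
Put f16 (836 GB) in disk 12; 164 GB remain.
Put f17 (527 GB) in disk 10; 21 GB remain.
Put f18 (759 GB) in disk 13; 241 GB remain.

13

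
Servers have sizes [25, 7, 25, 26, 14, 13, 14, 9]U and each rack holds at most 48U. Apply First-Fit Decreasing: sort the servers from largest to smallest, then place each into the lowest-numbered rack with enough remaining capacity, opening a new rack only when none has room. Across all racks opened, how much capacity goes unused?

Sorted descending: 26, 25, 25, 14, 14, 13, 9, 7.
rack 1: place 26U, 22U left
rack 2: place 25U, 23U left
rack 3: place 25U, 23U left
rack 1: place 14U, 8U left
rack 2: place 14U, 9U left
rack 3: place 13U, 10U left
rack 2: place 9U, 0U left
rack 1: place 7U, 1U left
3 racks × 48U = 144U; used 133U; unused 11U.

11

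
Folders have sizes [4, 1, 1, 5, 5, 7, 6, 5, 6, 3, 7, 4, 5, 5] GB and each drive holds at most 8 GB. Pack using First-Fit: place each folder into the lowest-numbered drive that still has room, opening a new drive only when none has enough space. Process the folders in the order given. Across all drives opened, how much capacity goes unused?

4 GB → drive 1 (remaining 4 GB)
1 GB → drive 1 (remaining 3 GB)
1 GB → drive 1 (remaining 2 GB)
5 GB → drive 2 (remaining 3 GB)
5 GB → drive 3 (remaining 3 GB)
7 GB → drive 4 (remaining 1 GB)
6 GB → drive 5 (remaining 2 GB)
5 GB → drive 6 (remaining 3 GB)
6 GB → drive 7 (remaining 2 GB)
3 GB → drive 2 (remaining 0 GB)
7 GB → drive 8 (remaining 1 GB)
4 GB → drive 9 (remaining 4 GB)
5 GB → drive 10 (remaining 3 GB)
5 GB → drive 11 (remaining 3 GB)
11 drives × 8 GB = 88 GB; used 64 GB; unused 24 GB.

24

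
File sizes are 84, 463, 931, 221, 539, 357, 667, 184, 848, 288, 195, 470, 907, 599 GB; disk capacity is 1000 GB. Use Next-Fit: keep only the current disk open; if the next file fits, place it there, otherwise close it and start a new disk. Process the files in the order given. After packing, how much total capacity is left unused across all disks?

2247

Put 84 GB in disk 1; 916 GB remain.
Put 463 GB in disk 1; 453 GB remain.
Put 931 GB in disk 2; 69 GB remain.
Put 221 GB in disk 3; 779 GB remain.
Put 539 GB in disk 3; 240 GB remain.
Put 357 GB in disk 4; 643 GB remain.
Put 667 GB in disk 5; 333 GB remain.
Put 184 GB in disk 5; 149 GB remain.
Put 848 GB in disk 6; 152 GB remain.
Put 288 GB in disk 7; 712 GB remain.
Put 195 GB in disk 7; 517 GB remain.
Put 470 GB in disk 7; 47 GB remain.
Put 907 GB in disk 8; 93 GB remain.
Put 599 GB in disk 9; 401 GB remain.
9 disks × 1000 GB = 9000 GB; used 6753 GB; unused 2247 GB.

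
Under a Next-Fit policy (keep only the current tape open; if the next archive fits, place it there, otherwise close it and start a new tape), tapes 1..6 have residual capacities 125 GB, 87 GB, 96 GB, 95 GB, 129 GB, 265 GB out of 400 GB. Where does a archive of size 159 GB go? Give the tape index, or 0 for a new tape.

6

Next-Fit only looks at tape 6, which has 265 GB free.
159 GB fits there.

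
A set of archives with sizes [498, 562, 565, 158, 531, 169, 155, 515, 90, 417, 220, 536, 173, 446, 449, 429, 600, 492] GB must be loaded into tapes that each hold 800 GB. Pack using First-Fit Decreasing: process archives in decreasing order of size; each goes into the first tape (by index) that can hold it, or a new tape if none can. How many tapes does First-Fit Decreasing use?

Sorted descending: 600, 565, 562, 536, 531, 515, 498, 492, 449, 446, 429, 417, 220, 173, 169, 158, 155, 90.
tape 1: place 600 GB, 200 GB left
tape 2: place 565 GB, 235 GB left
tape 3: place 562 GB, 238 GB left
tape 4: place 536 GB, 264 GB left
tape 5: place 531 GB, 269 GB left
tape 6: place 515 GB, 285 GB left
tape 7: place 498 GB, 302 GB left
tape 8: place 492 GB, 308 GB left
tape 9: place 449 GB, 351 GB left
tape 10: place 446 GB, 354 GB left
tape 11: place 429 GB, 371 GB left
tape 12: place 417 GB, 383 GB left
tape 2: place 220 GB, 15 GB left
tape 1: place 173 GB, 27 GB left
tape 3: place 169 GB, 69 GB left
tape 4: place 158 GB, 106 GB left
tape 5: place 155 GB, 114 GB left
tape 4: place 90 GB, 16 GB left

12 tapes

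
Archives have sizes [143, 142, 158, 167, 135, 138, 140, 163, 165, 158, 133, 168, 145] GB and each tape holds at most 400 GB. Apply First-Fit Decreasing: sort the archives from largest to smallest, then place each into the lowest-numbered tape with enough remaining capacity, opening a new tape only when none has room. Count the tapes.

7

Sorted descending: 168, 167, 165, 163, 158, 158, 145, 143, 142, 140, 138, 135, 133.
tape 1: place 168 GB, 232 GB left
tape 1: place 167 GB, 65 GB left
tape 2: place 165 GB, 235 GB left
tape 2: place 163 GB, 72 GB left
tape 3: place 158 GB, 242 GB left
tape 3: place 158 GB, 84 GB left
tape 4: place 145 GB, 255 GB left
tape 4: place 143 GB, 112 GB left
tape 5: place 142 GB, 258 GB left
tape 5: place 140 GB, 118 GB left
tape 6: place 138 GB, 262 GB left
tape 6: place 135 GB, 127 GB left
tape 7: place 133 GB, 267 GB left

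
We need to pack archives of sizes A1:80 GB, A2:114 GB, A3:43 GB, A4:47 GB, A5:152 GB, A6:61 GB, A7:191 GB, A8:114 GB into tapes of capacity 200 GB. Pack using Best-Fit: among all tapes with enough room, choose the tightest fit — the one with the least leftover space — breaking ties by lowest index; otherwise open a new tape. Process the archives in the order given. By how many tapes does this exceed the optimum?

Best-Fit: [80,114] [43,47,61] [152] [191] [114] → 5 tapes.
Total size 802 GB; any packing needs at least ⌈802/200⌉ = 5 tapes.
So 5 is already optimal.

0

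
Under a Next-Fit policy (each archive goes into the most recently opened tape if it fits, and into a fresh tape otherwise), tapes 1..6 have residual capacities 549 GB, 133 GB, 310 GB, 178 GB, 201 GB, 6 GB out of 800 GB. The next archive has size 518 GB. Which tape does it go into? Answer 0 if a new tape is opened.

Next-Fit only looks at tape 6, which has 6 GB free.
518 GB does not fit, so a new tape is opened.

0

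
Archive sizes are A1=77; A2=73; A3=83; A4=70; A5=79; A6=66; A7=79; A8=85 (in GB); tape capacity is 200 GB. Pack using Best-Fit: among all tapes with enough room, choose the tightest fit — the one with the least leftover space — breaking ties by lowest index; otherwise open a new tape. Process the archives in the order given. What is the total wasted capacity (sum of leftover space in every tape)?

188

tape 1: place A1 (77 GB), 123 GB left
tape 1: place A2 (73 GB), 50 GB left
tape 2: place A3 (83 GB), 117 GB left
tape 2: place A4 (70 GB), 47 GB left
tape 3: place A5 (79 GB), 121 GB left
tape 3: place A6 (66 GB), 55 GB left
tape 4: place A7 (79 GB), 121 GB left
tape 4: place A8 (85 GB), 36 GB left
4 tapes × 200 GB = 800 GB; used 612 GB; unused 188 GB.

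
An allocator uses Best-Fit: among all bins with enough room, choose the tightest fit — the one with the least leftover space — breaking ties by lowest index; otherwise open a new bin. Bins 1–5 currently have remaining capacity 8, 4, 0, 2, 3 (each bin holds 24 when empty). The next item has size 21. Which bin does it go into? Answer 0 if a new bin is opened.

0

No bin has ≥ 21 free, so a new bin is opened.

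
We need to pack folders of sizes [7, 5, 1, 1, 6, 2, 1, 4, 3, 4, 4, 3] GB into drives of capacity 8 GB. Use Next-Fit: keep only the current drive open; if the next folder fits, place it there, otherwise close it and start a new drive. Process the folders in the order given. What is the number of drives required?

Put 7 GB in drive 1; 1 GB remain.
Put 5 GB in drive 2; 3 GB remain.
Put 1 GB in drive 2; 2 GB remain.
Put 1 GB in drive 2; 1 GB remain.
Put 6 GB in drive 3; 2 GB remain.
Put 2 GB in drive 3; 0 GB remain.
Put 1 GB in drive 4; 7 GB remain.
Put 4 GB in drive 4; 3 GB remain.
Put 3 GB in drive 4; 0 GB remain.
Put 4 GB in drive 5; 4 GB remain.
Put 4 GB in drive 5; 0 GB remain.
Put 3 GB in drive 6; 5 GB remain.
Final drives: [7] [5,1,1] [6,2] [1,4,3] [4,4] [3].

6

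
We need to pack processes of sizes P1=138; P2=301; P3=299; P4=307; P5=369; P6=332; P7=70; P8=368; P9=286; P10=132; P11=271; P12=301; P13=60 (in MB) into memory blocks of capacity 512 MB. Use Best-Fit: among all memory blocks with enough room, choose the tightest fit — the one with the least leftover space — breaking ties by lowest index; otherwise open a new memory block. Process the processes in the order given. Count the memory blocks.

9

memory block 1: place P1 (138 MB), 374 MB left
memory block 1: place P2 (301 MB), 73 MB left
memory block 2: place P3 (299 MB), 213 MB left
memory block 3: place P4 (307 MB), 205 MB left
memory block 4: place P5 (369 MB), 143 MB left
memory block 5: place P6 (332 MB), 180 MB left
memory block 1: place P7 (70 MB), 3 MB left
memory block 6: place P8 (368 MB), 144 MB left
memory block 7: place P9 (286 MB), 226 MB left
memory block 4: place P10 (132 MB), 11 MB left
memory block 8: place P11 (271 MB), 241 MB left
memory block 9: place P12 (301 MB), 211 MB left
memory block 6: place P13 (60 MB), 84 MB left
Final memory blocks: [138,301,70] [299] [307] [369,132] [332] [368,60] [286] [271] [301].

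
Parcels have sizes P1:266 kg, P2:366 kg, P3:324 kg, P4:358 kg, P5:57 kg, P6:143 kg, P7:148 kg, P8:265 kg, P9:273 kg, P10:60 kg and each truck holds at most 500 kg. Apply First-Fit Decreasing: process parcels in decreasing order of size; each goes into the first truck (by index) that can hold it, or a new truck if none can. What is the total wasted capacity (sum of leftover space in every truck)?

Sorted descending: 366, 358, 324, 273, 266, 265, 148, 143, 60, 57.
Put 366 kg in truck 1; 134 kg remain.
Put 358 kg in truck 2; 142 kg remain.
Put 324 kg in truck 3; 176 kg remain.
Put 273 kg in truck 4; 227 kg remain.
Put 266 kg in truck 5; 234 kg remain.
Put 265 kg in truck 6; 235 kg remain.
Put 148 kg in truck 3; 28 kg remain.
Put 143 kg in truck 4; 84 kg remain.
Put 60 kg in truck 1; 74 kg remain.
Put 57 kg in truck 1; 17 kg remain.
6 trucks × 500 kg = 3000 kg; used 2260 kg; unused 740 kg.

740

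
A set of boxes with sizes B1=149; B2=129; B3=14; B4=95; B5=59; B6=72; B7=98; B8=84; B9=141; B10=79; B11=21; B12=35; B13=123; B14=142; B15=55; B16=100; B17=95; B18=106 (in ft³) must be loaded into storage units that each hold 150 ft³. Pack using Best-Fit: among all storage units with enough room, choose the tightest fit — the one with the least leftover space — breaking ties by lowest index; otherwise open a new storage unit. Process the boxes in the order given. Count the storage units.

storage unit 1: place B1 (149 ft³), 1 ft³ left
storage unit 2: place B2 (129 ft³), 21 ft³ left
storage unit 2: place B3 (14 ft³), 7 ft³ left
storage unit 3: place B4 (95 ft³), 55 ft³ left
storage unit 4: place B5 (59 ft³), 91 ft³ left
storage unit 4: place B6 (72 ft³), 19 ft³ left
storage unit 5: place B7 (98 ft³), 52 ft³ left
storage unit 6: place B8 (84 ft³), 66 ft³ left
storage unit 7: place B9 (141 ft³), 9 ft³ left
storage unit 8: place B10 (79 ft³), 71 ft³ left
storage unit 5: place B11 (21 ft³), 31 ft³ left
storage unit 3: place B12 (35 ft³), 20 ft³ left
storage unit 9: place B13 (123 ft³), 27 ft³ left
storage unit 10: place B14 (142 ft³), 8 ft³ left
storage unit 6: place B15 (55 ft³), 11 ft³ left
storage unit 11: place B16 (100 ft³), 50 ft³ left
storage unit 12: place B17 (95 ft³), 55 ft³ left
storage unit 13: place B18 (106 ft³), 44 ft³ left

13 storage units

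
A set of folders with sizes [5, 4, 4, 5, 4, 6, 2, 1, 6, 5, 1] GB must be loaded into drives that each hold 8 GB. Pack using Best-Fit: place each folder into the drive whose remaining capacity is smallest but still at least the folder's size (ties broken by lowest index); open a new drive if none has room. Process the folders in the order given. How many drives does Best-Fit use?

Put 5 GB in drive 1; 3 GB remain.
Put 4 GB in drive 2; 4 GB remain.
Put 4 GB in drive 2; 0 GB remain.
Put 5 GB in drive 3; 3 GB remain.
Put 4 GB in drive 4; 4 GB remain.
Put 6 GB in drive 5; 2 GB remain.
Put 2 GB in drive 5; 0 GB remain.
Put 1 GB in drive 1; 2 GB remain.
Put 6 GB in drive 6; 2 GB remain.
Put 5 GB in drive 7; 3 GB remain.
Put 1 GB in drive 1; 1 GB remain.

7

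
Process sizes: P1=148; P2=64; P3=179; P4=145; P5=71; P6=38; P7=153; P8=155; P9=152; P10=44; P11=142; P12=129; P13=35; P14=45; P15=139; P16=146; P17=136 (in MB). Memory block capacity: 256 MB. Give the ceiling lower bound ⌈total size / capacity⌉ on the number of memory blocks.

8

Total size = 148 + 64 + 179 + 145 + 71 + 38 + 153 + 155 + 152 + 44 + 142 + 129 + 35 + 45 + 139 + 146 + 136 = 1921 MB.
⌈1921 / 256⌉ = 8.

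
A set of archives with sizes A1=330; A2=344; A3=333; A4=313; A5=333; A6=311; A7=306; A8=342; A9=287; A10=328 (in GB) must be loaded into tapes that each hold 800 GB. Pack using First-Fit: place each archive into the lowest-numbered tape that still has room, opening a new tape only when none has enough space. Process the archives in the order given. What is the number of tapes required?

A1 (330 GB) → tape 1 (remaining 470 GB)
A2 (344 GB) → tape 1 (remaining 126 GB)
A3 (333 GB) → tape 2 (remaining 467 GB)
A4 (313 GB) → tape 2 (remaining 154 GB)
A5 (333 GB) → tape 3 (remaining 467 GB)
A6 (311 GB) → tape 3 (remaining 156 GB)
A7 (306 GB) → tape 4 (remaining 494 GB)
A8 (342 GB) → tape 4 (remaining 152 GB)
A9 (287 GB) → tape 5 (remaining 513 GB)
A10 (328 GB) → tape 5 (remaining 185 GB)

5 tapes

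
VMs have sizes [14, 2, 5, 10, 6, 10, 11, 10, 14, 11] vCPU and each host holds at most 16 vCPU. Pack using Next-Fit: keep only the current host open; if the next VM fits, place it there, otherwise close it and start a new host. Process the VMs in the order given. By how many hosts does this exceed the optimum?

0

Next-Fit: [14,2] [5,10] [6,10] [11] [10] [14] [11] → 7 hosts.
7 VMs exceed 8 vCPU (half the capacity), and no two of those can share a host, so at least 7 hosts are needed.
So 7 is already optimal.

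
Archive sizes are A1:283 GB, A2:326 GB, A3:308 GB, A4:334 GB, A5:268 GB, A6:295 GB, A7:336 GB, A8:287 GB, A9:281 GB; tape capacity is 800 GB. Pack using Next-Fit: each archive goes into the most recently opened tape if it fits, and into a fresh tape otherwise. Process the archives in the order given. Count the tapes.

A1 (283 GB) → tape 1 (remaining 517 GB)
A2 (326 GB) → tape 1 (remaining 191 GB)
A3 (308 GB) → tape 2 (remaining 492 GB)
A4 (334 GB) → tape 2 (remaining 158 GB)
A5 (268 GB) → tape 3 (remaining 532 GB)
A6 (295 GB) → tape 3 (remaining 237 GB)
A7 (336 GB) → tape 4 (remaining 464 GB)
A8 (287 GB) → tape 4 (remaining 177 GB)
A9 (281 GB) → tape 5 (remaining 519 GB)

5 tapes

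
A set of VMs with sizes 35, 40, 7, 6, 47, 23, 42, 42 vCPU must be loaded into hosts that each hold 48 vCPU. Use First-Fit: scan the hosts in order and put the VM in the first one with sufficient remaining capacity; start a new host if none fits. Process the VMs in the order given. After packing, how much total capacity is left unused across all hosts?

46

Put 35 vCPU in host 1; 13 vCPU remain.
Put 40 vCPU in host 2; 8 vCPU remain.
Put 7 vCPU in host 1; 6 vCPU remain.
Put 6 vCPU in host 1; 0 vCPU remain.
Put 47 vCPU in host 3; 1 vCPU remain.
Put 23 vCPU in host 4; 25 vCPU remain.
Put 42 vCPU in host 5; 6 vCPU remain.
Put 42 vCPU in host 6; 6 vCPU remain.
6 hosts × 48 vCPU = 288 vCPU; used 242 vCPU; unused 46 vCPU.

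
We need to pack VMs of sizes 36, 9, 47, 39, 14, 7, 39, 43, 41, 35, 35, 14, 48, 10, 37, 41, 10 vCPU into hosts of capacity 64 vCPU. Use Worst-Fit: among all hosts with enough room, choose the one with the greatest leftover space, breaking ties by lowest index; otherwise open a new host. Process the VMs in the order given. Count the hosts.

host 1: place 36 vCPU, 28 vCPU left
host 1: place 9 vCPU, 19 vCPU left
host 2: place 47 vCPU, 17 vCPU left
host 3: place 39 vCPU, 25 vCPU left
host 3: place 14 vCPU, 11 vCPU left
host 1: place 7 vCPU, 12 vCPU left
host 4: place 39 vCPU, 25 vCPU left
host 5: place 43 vCPU, 21 vCPU left
host 6: place 41 vCPU, 23 vCPU left
host 7: place 35 vCPU, 29 vCPU left
host 8: place 35 vCPU, 29 vCPU left
host 7: place 14 vCPU, 15 vCPU left
host 9: place 48 vCPU, 16 vCPU left
host 8: place 10 vCPU, 19 vCPU left
host 10: place 37 vCPU, 27 vCPU left
host 11: place 41 vCPU, 23 vCPU left
host 10: place 10 vCPU, 17 vCPU left
Final hosts: [36,9,7] [47] [39,14] [39] [43] [41] [35,14] [35,10] [48] [37,10] [41].

11 hosts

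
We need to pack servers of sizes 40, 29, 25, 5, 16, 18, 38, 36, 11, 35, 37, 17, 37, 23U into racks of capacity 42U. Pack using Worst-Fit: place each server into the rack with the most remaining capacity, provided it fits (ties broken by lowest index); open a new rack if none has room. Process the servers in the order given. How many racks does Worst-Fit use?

10

40U → rack 1 (remaining 2U)
29U → rack 2 (remaining 13U)
25U → rack 3 (remaining 17U)
5U → rack 3 (remaining 12U)
16U → rack 4 (remaining 26U)
18U → rack 4 (remaining 8U)
38U → rack 5 (remaining 4U)
36U → rack 6 (remaining 6U)
11U → rack 2 (remaining 2U)
35U → rack 7 (remaining 7U)
37U → rack 8 (remaining 5U)
17U → rack 9 (remaining 25U)
37U → rack 10 (remaining 5U)
23U → rack 9 (remaining 2U)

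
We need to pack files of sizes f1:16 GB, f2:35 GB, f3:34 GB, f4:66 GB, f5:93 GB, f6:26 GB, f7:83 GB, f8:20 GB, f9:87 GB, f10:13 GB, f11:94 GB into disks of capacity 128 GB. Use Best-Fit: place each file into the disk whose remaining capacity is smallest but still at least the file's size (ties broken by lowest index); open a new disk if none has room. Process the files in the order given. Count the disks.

6 disks

Put f1 (16 GB) in disk 1; 112 GB remain.
Put f2 (35 GB) in disk 1; 77 GB remain.
Put f3 (34 GB) in disk 1; 43 GB remain.
Put f4 (66 GB) in disk 2; 62 GB remain.
Put f5 (93 GB) in disk 3; 35 GB remain.
Put f6 (26 GB) in disk 3; 9 GB remain.
Put f7 (83 GB) in disk 4; 45 GB remain.
Put f8 (20 GB) in disk 1; 23 GB remain.
Put f9 (87 GB) in disk 5; 41 GB remain.
Put f10 (13 GB) in disk 1; 10 GB remain.
Put f11 (94 GB) in disk 6; 34 GB remain.
Final disks: [16,35,34,20,13] [66] [93,26] [83] [87] [94].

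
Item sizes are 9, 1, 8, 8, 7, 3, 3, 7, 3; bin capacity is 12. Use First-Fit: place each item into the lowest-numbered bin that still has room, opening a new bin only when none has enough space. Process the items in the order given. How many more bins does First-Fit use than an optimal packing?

First-Fit: [9,1] [8,3] [8,3] [7,3] [7] → 5 bins.
Total size 49; any packing needs at least ⌈49/12⌉ = 5 bins.
So 5 is already optimal.

0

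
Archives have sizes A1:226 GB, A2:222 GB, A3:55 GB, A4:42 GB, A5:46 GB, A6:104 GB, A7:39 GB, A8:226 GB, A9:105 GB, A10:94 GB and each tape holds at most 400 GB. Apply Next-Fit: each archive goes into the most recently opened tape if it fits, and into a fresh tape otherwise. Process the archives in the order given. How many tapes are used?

4 tapes

A1 (226 GB) → tape 1 (remaining 174 GB)
A2 (222 GB) → tape 2 (remaining 178 GB)
A3 (55 GB) → tape 2 (remaining 123 GB)
A4 (42 GB) → tape 2 (remaining 81 GB)
A5 (46 GB) → tape 2 (remaining 35 GB)
A6 (104 GB) → tape 3 (remaining 296 GB)
A7 (39 GB) → tape 3 (remaining 257 GB)
A8 (226 GB) → tape 3 (remaining 31 GB)
A9 (105 GB) → tape 4 (remaining 295 GB)
A10 (94 GB) → tape 4 (remaining 201 GB)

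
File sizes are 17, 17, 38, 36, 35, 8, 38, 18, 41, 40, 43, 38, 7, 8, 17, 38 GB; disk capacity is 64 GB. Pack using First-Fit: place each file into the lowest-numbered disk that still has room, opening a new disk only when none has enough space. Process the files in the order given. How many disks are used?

17 GB → disk 1 (remaining 47 GB)
17 GB → disk 1 (remaining 30 GB)
38 GB → disk 2 (remaining 26 GB)
36 GB → disk 3 (remaining 28 GB)
35 GB → disk 4 (remaining 29 GB)
8 GB → disk 1 (remaining 22 GB)
38 GB → disk 5 (remaining 26 GB)
18 GB → disk 1 (remaining 4 GB)
41 GB → disk 6 (remaining 23 GB)
40 GB → disk 7 (remaining 24 GB)
43 GB → disk 8 (remaining 21 GB)
38 GB → disk 9 (remaining 26 GB)
7 GB → disk 2 (remaining 19 GB)
8 GB → disk 2 (remaining 11 GB)
17 GB → disk 3 (remaining 11 GB)
38 GB → disk 10 (remaining 26 GB)

10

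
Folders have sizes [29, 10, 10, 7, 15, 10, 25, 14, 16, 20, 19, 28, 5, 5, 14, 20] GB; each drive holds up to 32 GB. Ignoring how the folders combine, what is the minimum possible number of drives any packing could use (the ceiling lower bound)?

8

Total size = 29 + 10 + 10 + 7 + 15 + 10 + 25 + 14 + 16 + 20 + 19 + 28 + 5 + 5 + 14 + 20 = 247 GB.
⌈247 / 32⌉ = 8.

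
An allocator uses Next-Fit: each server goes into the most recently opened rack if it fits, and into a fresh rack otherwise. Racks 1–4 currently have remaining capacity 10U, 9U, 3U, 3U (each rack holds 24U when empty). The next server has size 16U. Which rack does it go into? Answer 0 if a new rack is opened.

0

Next-Fit only looks at rack 4, which has 3U free.
16U does not fit, so a new rack is opened.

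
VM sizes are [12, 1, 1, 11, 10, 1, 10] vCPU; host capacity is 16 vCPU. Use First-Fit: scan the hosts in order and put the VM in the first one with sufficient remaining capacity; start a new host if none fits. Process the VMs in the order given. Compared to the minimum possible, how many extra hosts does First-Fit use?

0

First-Fit: [12,1,1,1] [11] [10] [10] → 4 hosts.
4 VMs exceed 8 vCPU (half the capacity), and no two of those can share a host, so at least 4 hosts are needed.
So 4 is already optimal.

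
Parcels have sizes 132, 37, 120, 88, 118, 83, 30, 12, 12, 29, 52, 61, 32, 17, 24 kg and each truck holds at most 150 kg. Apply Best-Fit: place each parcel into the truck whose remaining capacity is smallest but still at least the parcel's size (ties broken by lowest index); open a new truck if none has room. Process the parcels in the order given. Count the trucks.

6

truck 1: place 132 kg, 18 kg left
truck 2: place 37 kg, 113 kg left
truck 3: place 120 kg, 30 kg left
truck 2: place 88 kg, 25 kg left
truck 4: place 118 kg, 32 kg left
truck 5: place 83 kg, 67 kg left
truck 3: place 30 kg, 0 kg left
truck 1: place 12 kg, 6 kg left
truck 2: place 12 kg, 13 kg left
truck 4: place 29 kg, 3 kg left
truck 5: place 52 kg, 15 kg left
truck 6: place 61 kg, 89 kg left
truck 6: place 32 kg, 57 kg left
truck 6: place 17 kg, 40 kg left
truck 6: place 24 kg, 16 kg left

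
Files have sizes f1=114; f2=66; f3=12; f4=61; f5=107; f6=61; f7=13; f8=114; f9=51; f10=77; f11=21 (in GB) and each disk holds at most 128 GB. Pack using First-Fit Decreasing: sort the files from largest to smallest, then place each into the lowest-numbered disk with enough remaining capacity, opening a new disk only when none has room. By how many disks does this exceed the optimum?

First-Fit Decreasing: [114,13] [114,12] [107,21] [77,51] [66,61] [61] → 6 disks.
Total size 697 GB; any packing needs at least ⌈697/128⌉ = 6 disks.
So 6 is already optimal.

0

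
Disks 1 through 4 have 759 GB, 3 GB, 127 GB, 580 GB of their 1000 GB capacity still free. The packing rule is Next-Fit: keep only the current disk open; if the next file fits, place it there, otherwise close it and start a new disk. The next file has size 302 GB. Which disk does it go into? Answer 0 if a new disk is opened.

4

Next-Fit only looks at disk 4, which has 580 GB free.
302 GB fits there.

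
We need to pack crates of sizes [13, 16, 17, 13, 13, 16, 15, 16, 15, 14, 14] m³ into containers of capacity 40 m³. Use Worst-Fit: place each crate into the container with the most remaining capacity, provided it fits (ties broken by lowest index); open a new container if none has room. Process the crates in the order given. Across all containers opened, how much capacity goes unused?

78

13 m³ → container 1 (remaining 27 m³)
16 m³ → container 1 (remaining 11 m³)
17 m³ → container 2 (remaining 23 m³)
13 m³ → container 2 (remaining 10 m³)
13 m³ → container 3 (remaining 27 m³)
16 m³ → container 3 (remaining 11 m³)
15 m³ → container 4 (remaining 25 m³)
16 m³ → container 4 (remaining 9 m³)
15 m³ → container 5 (remaining 25 m³)
14 m³ → container 5 (remaining 11 m³)
14 m³ → container 6 (remaining 26 m³)
6 containers × 40 m³ = 240 m³; used 162 m³; unused 78 m³.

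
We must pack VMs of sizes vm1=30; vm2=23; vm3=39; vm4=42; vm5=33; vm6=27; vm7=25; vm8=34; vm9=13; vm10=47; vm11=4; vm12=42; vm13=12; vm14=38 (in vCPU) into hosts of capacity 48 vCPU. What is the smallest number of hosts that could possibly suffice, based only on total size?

9

Total size = 30 + 23 + 39 + 42 + 33 + 27 + 25 + 34 + 13 + 47 + 4 + 42 + 12 + 38 = 409 vCPU.
⌈409 / 48⌉ = 9.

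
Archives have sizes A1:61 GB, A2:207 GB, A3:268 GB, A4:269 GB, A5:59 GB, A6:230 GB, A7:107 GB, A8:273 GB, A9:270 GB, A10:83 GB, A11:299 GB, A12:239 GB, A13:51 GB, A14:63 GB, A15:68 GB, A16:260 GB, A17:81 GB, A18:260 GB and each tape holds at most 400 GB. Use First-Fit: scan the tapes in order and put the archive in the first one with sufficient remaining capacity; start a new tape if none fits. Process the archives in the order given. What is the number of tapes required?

A1 (61 GB) → tape 1 (remaining 339 GB)
A2 (207 GB) → tape 1 (remaining 132 GB)
A3 (268 GB) → tape 2 (remaining 132 GB)
A4 (269 GB) → tape 3 (remaining 131 GB)
A5 (59 GB) → tape 1 (remaining 73 GB)
A6 (230 GB) → tape 4 (remaining 170 GB)
A7 (107 GB) → tape 2 (remaining 25 GB)
A8 (273 GB) → tape 5 (remaining 127 GB)
A9 (270 GB) → tape 6 (remaining 130 GB)
A10 (83 GB) → tape 3 (remaining 48 GB)
A11 (299 GB) → tape 7 (remaining 101 GB)
A12 (239 GB) → tape 8 (remaining 161 GB)
A13 (51 GB) → tape 1 (remaining 22 GB)
A14 (63 GB) → tape 4 (remaining 107 GB)
A15 (68 GB) → tape 4 (remaining 39 GB)
A16 (260 GB) → tape 9 (remaining 140 GB)
A17 (81 GB) → tape 5 (remaining 46 GB)
A18 (260 GB) → tape 10 (remaining 140 GB)
Final tapes: [61,207,59,51] [268,107] [269,83] [230,63,68] [273,81] [270] [299] [239] [260] [260].

10 tapes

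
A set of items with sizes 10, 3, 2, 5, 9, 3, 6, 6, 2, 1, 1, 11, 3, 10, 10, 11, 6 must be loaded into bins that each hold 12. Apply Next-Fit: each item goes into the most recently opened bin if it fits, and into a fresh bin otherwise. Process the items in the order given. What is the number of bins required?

11 bins

bin 1: place 10, 2 left
bin 2: place 3, 9 left
bin 2: place 2, 7 left
bin 2: place 5, 2 left
bin 3: place 9, 3 left
bin 3: place 3, 0 left
bin 4: place 6, 6 left
bin 4: place 6, 0 left
bin 5: place 2, 10 left
bin 5: place 1, 9 left
bin 5: place 1, 8 left
bin 6: place 11, 1 left
bin 7: place 3, 9 left
bin 8: place 10, 2 left
bin 9: place 10, 2 left
bin 10: place 11, 1 left
bin 11: place 6, 6 left
Final bins: [10] [3,2,5] [9,3] [6,6] [2,1,1] [11] [3] [10] [10] [11] [6].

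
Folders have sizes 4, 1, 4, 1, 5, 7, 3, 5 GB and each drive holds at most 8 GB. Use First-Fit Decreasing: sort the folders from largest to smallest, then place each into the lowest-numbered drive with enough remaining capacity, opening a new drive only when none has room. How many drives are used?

4 drives

Sorted descending: 7, 5, 5, 4, 4, 3, 1, 1.
Put 7 GB in drive 1; 1 GB remain.
Put 5 GB in drive 2; 3 GB remain.
Put 5 GB in drive 3; 3 GB remain.
Put 4 GB in drive 4; 4 GB remain.
Put 4 GB in drive 4; 0 GB remain.
Put 3 GB in drive 2; 0 GB remain.
Put 1 GB in drive 1; 0 GB remain.
Put 1 GB in drive 3; 2 GB remain.
Final drives: [7,1] [5,3] [5,1] [4,4].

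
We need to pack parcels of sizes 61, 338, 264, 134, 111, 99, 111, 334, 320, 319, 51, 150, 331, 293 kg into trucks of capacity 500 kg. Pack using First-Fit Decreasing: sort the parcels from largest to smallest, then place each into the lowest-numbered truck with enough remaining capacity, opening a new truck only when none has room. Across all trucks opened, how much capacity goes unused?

584

Sorted descending: 338, 334, 331, 320, 319, 293, 264, 150, 134, 111, 111, 99, 61, 51.
338 kg → truck 1 (remaining 162 kg)
334 kg → truck 2 (remaining 166 kg)
331 kg → truck 3 (remaining 169 kg)
320 kg → truck 4 (remaining 180 kg)
319 kg → truck 5 (remaining 181 kg)
293 kg → truck 6 (remaining 207 kg)
264 kg → truck 7 (remaining 236 kg)
150 kg → truck 1 (remaining 12 kg)
134 kg → truck 2 (remaining 32 kg)
111 kg → truck 3 (remaining 58 kg)
111 kg → truck 4 (remaining 69 kg)
99 kg → truck 5 (remaining 82 kg)
61 kg → truck 4 (remaining 8 kg)
51 kg → truck 3 (remaining 7 kg)
7 trucks × 500 kg = 3500 kg; used 2916 kg; unused 584 kg.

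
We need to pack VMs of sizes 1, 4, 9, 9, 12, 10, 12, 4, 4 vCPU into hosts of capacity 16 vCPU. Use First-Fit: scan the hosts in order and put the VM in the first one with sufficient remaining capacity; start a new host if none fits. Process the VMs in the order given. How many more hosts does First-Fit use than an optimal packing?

0

First-Fit: [1,4,9] [9,4] [12,4] [10] [12] → 5 hosts.
Total size 65 vCPU; any packing needs at least ⌈65/16⌉ = 5 hosts.
So 5 is already optimal.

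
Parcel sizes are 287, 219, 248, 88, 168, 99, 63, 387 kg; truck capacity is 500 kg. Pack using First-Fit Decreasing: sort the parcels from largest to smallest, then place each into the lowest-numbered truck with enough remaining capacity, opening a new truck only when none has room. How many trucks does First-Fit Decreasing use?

4

Sorted descending: 387, 287, 248, 219, 168, 99, 88, 63.
Put 387 kg in truck 1; 113 kg remain.
Put 287 kg in truck 2; 213 kg remain.
Put 248 kg in truck 3; 252 kg remain.
Put 219 kg in truck 3; 33 kg remain.
Put 168 kg in truck 2; 45 kg remain.
Put 99 kg in truck 1; 14 kg remain.
Put 88 kg in truck 4; 412 kg remain.
Put 63 kg in truck 4; 349 kg remain.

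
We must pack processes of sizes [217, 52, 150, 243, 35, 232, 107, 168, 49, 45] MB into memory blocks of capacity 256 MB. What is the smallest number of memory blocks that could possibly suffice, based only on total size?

6

Total size = 217 + 52 + 150 + 243 + 35 + 232 + 107 + 168 + 49 + 45 = 1298 MB.
⌈1298 / 256⌉ = 6.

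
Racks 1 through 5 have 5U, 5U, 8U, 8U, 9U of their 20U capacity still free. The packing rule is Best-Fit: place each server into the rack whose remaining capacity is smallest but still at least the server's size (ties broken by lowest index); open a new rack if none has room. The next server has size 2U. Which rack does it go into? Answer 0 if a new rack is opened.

Racks with room: rack 1 (5U), rack 2 (5U), rack 3 (8U), rack 4 (8U), rack 5 (9U).
Tightest fit is rack 1 with 5U free.

1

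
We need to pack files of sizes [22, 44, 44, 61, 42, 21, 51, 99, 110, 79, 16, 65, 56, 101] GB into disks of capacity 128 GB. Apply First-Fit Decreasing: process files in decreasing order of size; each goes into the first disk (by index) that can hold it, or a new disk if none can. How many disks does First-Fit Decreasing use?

7 disks

Sorted descending: 110, 101, 99, 79, 65, 61, 56, 51, 44, 44, 42, 22, 21, 16.
110 GB → disk 1 (remaining 18 GB)
101 GB → disk 2 (remaining 27 GB)
99 GB → disk 3 (remaining 29 GB)
79 GB → disk 4 (remaining 49 GB)
65 GB → disk 5 (remaining 63 GB)
61 GB → disk 5 (remaining 2 GB)
56 GB → disk 6 (remaining 72 GB)
51 GB → disk 6 (remaining 21 GB)
44 GB → disk 4 (remaining 5 GB)
44 GB → disk 7 (remaining 84 GB)
42 GB → disk 7 (remaining 42 GB)
22 GB → disk 2 (remaining 5 GB)
21 GB → disk 3 (remaining 8 GB)
16 GB → disk 1 (remaining 2 GB)
Final disks: [110,16] [101,22] [99,21] [79,44] [65,61] [56,51] [44,42].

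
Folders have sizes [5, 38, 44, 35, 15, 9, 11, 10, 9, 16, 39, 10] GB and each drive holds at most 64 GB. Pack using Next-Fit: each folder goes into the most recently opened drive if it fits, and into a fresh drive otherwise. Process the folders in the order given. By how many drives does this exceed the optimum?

1

Next-Fit: [5,38] [44] [35,15,9] [11,10,9,16] [39,10] → 5 drives.
Total size 241 GB; any packing needs at least ⌈241/64⌉ = 4 drives.
An optimal packing achieves that bound: [44,16] [39,15,10] [38,11,10,5] [35,9,9] → 4 drives.
Excess: 5 − 4 = 1.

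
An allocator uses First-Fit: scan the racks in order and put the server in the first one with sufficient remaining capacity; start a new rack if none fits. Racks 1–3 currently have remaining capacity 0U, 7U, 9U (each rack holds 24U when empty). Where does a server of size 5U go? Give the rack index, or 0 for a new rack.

2

Racks with room: rack 2 (7U), rack 3 (9U).
The first with room is rack 2.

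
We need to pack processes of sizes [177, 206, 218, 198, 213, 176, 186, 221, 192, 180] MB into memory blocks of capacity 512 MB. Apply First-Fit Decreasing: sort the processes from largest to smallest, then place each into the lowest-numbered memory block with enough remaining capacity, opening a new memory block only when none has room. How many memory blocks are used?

Sorted descending: 221, 218, 213, 206, 198, 192, 186, 180, 177, 176.
memory block 1: place 221 MB, 291 MB left
memory block 1: place 218 MB, 73 MB left
memory block 2: place 213 MB, 299 MB left
memory block 2: place 206 MB, 93 MB left
memory block 3: place 198 MB, 314 MB left
memory block 3: place 192 MB, 122 MB left
memory block 4: place 186 MB, 326 MB left
memory block 4: place 180 MB, 146 MB left
memory block 5: place 177 MB, 335 MB left
memory block 5: place 176 MB, 159 MB left
Final memory blocks: [221,218] [213,206] [198,192] [186,180] [177,176].

5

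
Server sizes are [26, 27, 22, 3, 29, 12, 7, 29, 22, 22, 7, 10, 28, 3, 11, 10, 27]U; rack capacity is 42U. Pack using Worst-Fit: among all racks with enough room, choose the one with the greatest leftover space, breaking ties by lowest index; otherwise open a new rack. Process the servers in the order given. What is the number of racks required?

9 racks

rack 1: place 26U, 16U left
rack 2: place 27U, 15U left
rack 3: place 22U, 20U left
rack 3: place 3U, 17U left
rack 4: place 29U, 13U left
rack 3: place 12U, 5U left
rack 1: place 7U, 9U left
rack 5: place 29U, 13U left
rack 6: place 22U, 20U left
rack 7: place 22U, 20U left
rack 6: place 7U, 13U left
rack 7: place 10U, 10U left
rack 8: place 28U, 14U left
rack 2: place 3U, 12U left
rack 8: place 11U, 3U left
rack 4: place 10U, 3U left
rack 9: place 27U, 15U left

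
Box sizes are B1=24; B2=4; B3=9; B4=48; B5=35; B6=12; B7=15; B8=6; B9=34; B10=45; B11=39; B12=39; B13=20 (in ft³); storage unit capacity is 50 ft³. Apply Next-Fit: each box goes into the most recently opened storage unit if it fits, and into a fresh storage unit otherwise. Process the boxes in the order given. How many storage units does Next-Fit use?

9

Put B1 (24 ft³) in storage unit 1; 26 ft³ remain.
Put B2 (4 ft³) in storage unit 1; 22 ft³ remain.
Put B3 (9 ft³) in storage unit 1; 13 ft³ remain.
Put B4 (48 ft³) in storage unit 2; 2 ft³ remain.
Put B5 (35 ft³) in storage unit 3; 15 ft³ remain.
Put B6 (12 ft³) in storage unit 3; 3 ft³ remain.
Put B7 (15 ft³) in storage unit 4; 35 ft³ remain.
Put B8 (6 ft³) in storage unit 4; 29 ft³ remain.
Put B9 (34 ft³) in storage unit 5; 16 ft³ remain.
Put B10 (45 ft³) in storage unit 6; 5 ft³ remain.
Put B11 (39 ft³) in storage unit 7; 11 ft³ remain.
Put B12 (39 ft³) in storage unit 8; 11 ft³ remain.
Put B13 (20 ft³) in storage unit 9; 30 ft³ remain.
Final storage units: [24,4,9] [48] [35,12] [15,6] [34] [45] [39] [39] [20].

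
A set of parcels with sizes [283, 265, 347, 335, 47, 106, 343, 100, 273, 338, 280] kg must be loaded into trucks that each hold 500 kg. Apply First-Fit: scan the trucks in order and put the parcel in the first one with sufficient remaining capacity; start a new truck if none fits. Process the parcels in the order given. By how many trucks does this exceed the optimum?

First-Fit: [283,47,106] [265,100] [347] [335] [343] [273] [338] [280] → 8 trucks.
8 parcels exceed 250 kg (half the capacity), and no two of those can share a truck, so at least 8 trucks are needed.
So 8 is already optimal.

0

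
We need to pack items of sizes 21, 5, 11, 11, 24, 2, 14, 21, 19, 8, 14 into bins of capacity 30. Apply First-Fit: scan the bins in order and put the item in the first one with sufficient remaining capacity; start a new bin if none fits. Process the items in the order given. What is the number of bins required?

bin 1: place 21, 9 left
bin 1: place 5, 4 left
bin 2: place 11, 19 left
bin 2: place 11, 8 left
bin 3: place 24, 6 left
bin 1: place 2, 2 left
bin 4: place 14, 16 left
bin 5: place 21, 9 left
bin 6: place 19, 11 left
bin 2: place 8, 0 left
bin 4: place 14, 2 left

6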